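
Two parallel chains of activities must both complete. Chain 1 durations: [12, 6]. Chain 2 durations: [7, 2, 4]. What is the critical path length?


Path A total = 12 + 6 = 18
Path B total = 7 + 2 + 4 = 13
Critical path = longest path = max(18, 13) = 18

18


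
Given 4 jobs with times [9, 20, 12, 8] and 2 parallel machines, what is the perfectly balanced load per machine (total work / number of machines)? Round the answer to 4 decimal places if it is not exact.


Total processing time = 9 + 20 + 12 + 8 = 49
Number of machines = 2
Ideal balanced load = 49 / 2 = 24.5

24.5


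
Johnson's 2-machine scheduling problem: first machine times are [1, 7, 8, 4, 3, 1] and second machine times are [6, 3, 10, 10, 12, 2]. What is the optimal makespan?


Apply Johnson's rule:
  Group 1 (a <= b): [(1, 1, 6), (6, 1, 2), (5, 3, 12), (4, 4, 10), (3, 8, 10)]
  Group 2 (a > b): [(2, 7, 3)]
Optimal job order: [1, 6, 5, 4, 3, 2]
Schedule:
  Job 1: M1 done at 1, M2 done at 7
  Job 6: M1 done at 2, M2 done at 9
  Job 5: M1 done at 5, M2 done at 21
  Job 4: M1 done at 9, M2 done at 31
  Job 3: M1 done at 17, M2 done at 41
  Job 2: M1 done at 24, M2 done at 44
Makespan = 44

44


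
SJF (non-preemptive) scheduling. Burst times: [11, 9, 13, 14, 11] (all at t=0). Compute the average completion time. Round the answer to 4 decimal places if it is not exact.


SJF order (ascending): [9, 11, 11, 13, 14]
Completion times:
  Job 1: burst=9, C=9
  Job 2: burst=11, C=20
  Job 3: burst=11, C=31
  Job 4: burst=13, C=44
  Job 5: burst=14, C=58
Average completion = 162/5 = 32.4

32.4


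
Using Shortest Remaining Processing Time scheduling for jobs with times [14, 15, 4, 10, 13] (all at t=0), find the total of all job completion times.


Since all jobs arrive at t=0, SRPT equals SPT ordering.
SPT order: [4, 10, 13, 14, 15]
Completion times:
  Job 1: p=4, C=4
  Job 2: p=10, C=14
  Job 3: p=13, C=27
  Job 4: p=14, C=41
  Job 5: p=15, C=56
Total completion time = 4 + 14 + 27 + 41 + 56 = 142

142


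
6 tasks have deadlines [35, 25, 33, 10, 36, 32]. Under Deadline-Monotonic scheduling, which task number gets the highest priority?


Sort tasks by relative deadline (ascending):
  Task 4: deadline = 10
  Task 2: deadline = 25
  Task 6: deadline = 32
  Task 3: deadline = 33
  Task 1: deadline = 35
  Task 5: deadline = 36
Priority order (highest first): [4, 2, 6, 3, 1, 5]
Highest priority task = 4

4


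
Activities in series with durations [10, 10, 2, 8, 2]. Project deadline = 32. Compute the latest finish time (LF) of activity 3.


LF(activity 3) = deadline - sum of successor durations
Successors: activities 4 through 5 with durations [8, 2]
Sum of successor durations = 10
LF = 32 - 10 = 22

22


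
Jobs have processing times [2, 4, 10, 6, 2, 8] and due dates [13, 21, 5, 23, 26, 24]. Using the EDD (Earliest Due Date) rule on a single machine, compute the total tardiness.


Sort by due date (EDD order): [(10, 5), (2, 13), (4, 21), (6, 23), (8, 24), (2, 26)]
Compute completion times and tardiness:
  Job 1: p=10, d=5, C=10, tardiness=max(0,10-5)=5
  Job 2: p=2, d=13, C=12, tardiness=max(0,12-13)=0
  Job 3: p=4, d=21, C=16, tardiness=max(0,16-21)=0
  Job 4: p=6, d=23, C=22, tardiness=max(0,22-23)=0
  Job 5: p=8, d=24, C=30, tardiness=max(0,30-24)=6
  Job 6: p=2, d=26, C=32, tardiness=max(0,32-26)=6
Total tardiness = 17

17


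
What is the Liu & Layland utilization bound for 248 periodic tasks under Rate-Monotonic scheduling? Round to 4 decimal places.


Compute 2^(1/248) = 1.0027988578
Subtract 1: 1.0027988578 - 1 = 0.0027988578
Multiply by n: 248 * 0.0027988578 = 0.6941167344
Round to 4 dp: 0.6941

0.6941


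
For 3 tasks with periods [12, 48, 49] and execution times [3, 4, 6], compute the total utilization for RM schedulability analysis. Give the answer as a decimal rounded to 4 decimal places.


Compute individual utilizations (exact fractions):
  Task 1: C/T = 3/12 = 1/4 (approx. 0.25)
  Task 2: C/T = 4/48 = 1/12 (approx. 0.0833)
  Task 3: C/T = 6/49 (approx. 0.1224)
Total utilization U = 1/4 + 1/12 + 6/49 = 67/147
Rounded to 4 decimal places: U = 0.4558
RM (Liu & Layland) bound for 3 tasks = 0.779763; compare with U = 67/147 (approx. 0.455782)
U <= bound, so schedulable by RM sufficient condition.

0.4558


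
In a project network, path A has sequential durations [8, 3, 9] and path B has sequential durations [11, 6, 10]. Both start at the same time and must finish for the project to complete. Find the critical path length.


Path A total = 8 + 3 + 9 = 20
Path B total = 11 + 6 + 10 = 27
Critical path = longest path = max(20, 27) = 27

27


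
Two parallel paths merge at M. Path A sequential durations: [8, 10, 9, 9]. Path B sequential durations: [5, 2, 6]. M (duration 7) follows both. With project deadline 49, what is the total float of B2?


Forward pass: ES(B2) = sum of predecessors on chain B = 5
EF = ES + duration = 5 + 2 = 7
Backward pass: LF(M) = deadline = 49; LS(M) = 49 - 7 = 42
LF(B2) = LS(M) - sum(successors on chain B) = 42 - 6 = 36
LS = LF - duration = 36 - 2 = 34
Total float = LS - ES = 34 - 5 = 29

29


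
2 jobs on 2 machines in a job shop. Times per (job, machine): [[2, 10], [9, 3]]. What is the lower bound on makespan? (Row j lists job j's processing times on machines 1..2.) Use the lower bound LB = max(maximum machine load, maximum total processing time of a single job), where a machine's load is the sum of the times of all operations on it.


Machine loads:
  Machine 1: 2 + 9 = 11
  Machine 2: 10 + 3 = 13
Max machine load = 13
Job totals:
  Job 1: 12
  Job 2: 12
Max job total = 12
Lower bound = max(13, 12) = 13

13


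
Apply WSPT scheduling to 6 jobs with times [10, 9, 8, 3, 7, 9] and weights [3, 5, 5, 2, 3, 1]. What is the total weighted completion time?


Compute p/w ratios and sort ascending (WSPT): [(3, 2), (8, 5), (9, 5), (7, 3), (10, 3), (9, 1)]
Compute weighted completion times:
  Job (p=3,w=2): C=3, w*C=2*3=6
  Job (p=8,w=5): C=11, w*C=5*11=55
  Job (p=9,w=5): C=20, w*C=5*20=100
  Job (p=7,w=3): C=27, w*C=3*27=81
  Job (p=10,w=3): C=37, w*C=3*37=111
  Job (p=9,w=1): C=46, w*C=1*46=46
Total weighted completion time = 399

399


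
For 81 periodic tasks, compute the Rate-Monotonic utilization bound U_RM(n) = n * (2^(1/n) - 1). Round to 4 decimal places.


Compute 2^(1/81) = 1.0085940916
Subtract 1: 1.0085940916 - 1 = 0.0085940916
Multiply by n: 81 * 0.0085940916 = 0.6961214196
Round to 4 dp: 0.6961

0.6961


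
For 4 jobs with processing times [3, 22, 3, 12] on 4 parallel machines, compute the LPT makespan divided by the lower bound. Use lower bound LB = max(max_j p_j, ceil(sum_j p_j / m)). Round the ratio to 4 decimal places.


LPT order: [22, 12, 3, 3]
Machine loads after assignment: [22, 12, 3, 3]
LPT makespan = 22
Lower bound = max(max_job, ceil(total/4)) = max(22, 10) = 22
Ratio = 22 / 22 = 1.0

1.0


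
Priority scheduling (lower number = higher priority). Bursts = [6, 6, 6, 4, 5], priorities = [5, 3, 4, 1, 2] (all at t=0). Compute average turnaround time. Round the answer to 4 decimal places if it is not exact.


Sort by priority (ascending = highest first):
Order: [(1, 4), (2, 5), (3, 6), (4, 6), (5, 6)]
Completion times:
  Priority 1, burst=4, C=4
  Priority 2, burst=5, C=9
  Priority 3, burst=6, C=15
  Priority 4, burst=6, C=21
  Priority 5, burst=6, C=27
Average turnaround = 76/5 = 15.2

15.2


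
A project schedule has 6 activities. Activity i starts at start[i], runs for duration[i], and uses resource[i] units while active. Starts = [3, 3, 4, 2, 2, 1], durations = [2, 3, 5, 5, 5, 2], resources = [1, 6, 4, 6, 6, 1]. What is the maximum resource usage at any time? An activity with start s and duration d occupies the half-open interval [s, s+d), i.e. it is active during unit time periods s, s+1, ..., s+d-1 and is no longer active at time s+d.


Each activity i is active on [start_i, start_i + duration_i).
Compute total resource usage per time slot:
  t=0: active resources = [], total = 0
  t=1: active resources = [1], total = 1
  t=2: active resources = [6, 6, 1], total = 13
  t=3: active resources = [1, 6, 6, 6], total = 19
  t=4: active resources = [1, 6, 4, 6, 6], total = 23
  t=5: active resources = [6, 4, 6, 6], total = 22
  t=6: active resources = [4, 6, 6], total = 16
  t=7: active resources = [4], total = 4
  t=8: active resources = [4], total = 4
Peak resource demand = 23

23


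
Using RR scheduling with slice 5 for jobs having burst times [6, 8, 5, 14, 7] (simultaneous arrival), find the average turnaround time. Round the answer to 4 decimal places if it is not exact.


Time quantum = 5
Execution trace:
  J1 runs 5 units, time = 5
  J2 runs 5 units, time = 10
  J3 runs 5 units, time = 15
  J4 runs 5 units, time = 20
  J5 runs 5 units, time = 25
  J1 runs 1 units, time = 26
  J2 runs 3 units, time = 29
  J4 runs 5 units, time = 34
  J5 runs 2 units, time = 36
  J4 runs 4 units, time = 40
Finish times: [26, 29, 15, 40, 36]
Average turnaround = 146/5 = 29.2

29.2


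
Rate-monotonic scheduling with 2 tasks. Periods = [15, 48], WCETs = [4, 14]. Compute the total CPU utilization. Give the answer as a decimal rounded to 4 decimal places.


Compute individual utilizations (exact fractions):
  Task 1: C/T = 4/15 (approx. 0.2667)
  Task 2: C/T = 14/48 = 7/24 (approx. 0.2917)
Total utilization U = 4/15 + 7/24 = 67/120
Rounded to 4 decimal places: U = 0.5583
RM (Liu & Layland) bound for 2 tasks = 0.828427; compare with U = 67/120 (approx. 0.558333)
U <= bound, so schedulable by RM sufficient condition.

0.5583


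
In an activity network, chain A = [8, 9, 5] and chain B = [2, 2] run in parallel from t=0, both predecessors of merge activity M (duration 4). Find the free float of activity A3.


ES(A3) = sum of predecessors on chain A = 17
EF(A3) = ES + duration = 17 + 5 = 22
Successor of A3 is M. ES(M) = max(sum(A), sum(B)) = max(22, 4) = 22
Free float = ES(successor) - EF(current) = 22 - 22 = 0

0


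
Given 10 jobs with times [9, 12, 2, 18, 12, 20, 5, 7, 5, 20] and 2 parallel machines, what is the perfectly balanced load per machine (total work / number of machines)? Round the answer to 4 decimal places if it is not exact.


Total processing time = 9 + 12 + 2 + 18 + 12 + 20 + 5 + 7 + 5 + 20 = 110
Number of machines = 2
Ideal balanced load = 110 / 2 = 55.0

55.0


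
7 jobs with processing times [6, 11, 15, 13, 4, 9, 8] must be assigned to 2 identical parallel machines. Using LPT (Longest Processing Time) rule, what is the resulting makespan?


Sort jobs in decreasing order (LPT): [15, 13, 11, 9, 8, 6, 4]
Assign each job to the least loaded machine:
  Machine 1: jobs [15, 9, 8], load = 32
  Machine 2: jobs [13, 11, 6, 4], load = 34
Makespan = max load = 34

34


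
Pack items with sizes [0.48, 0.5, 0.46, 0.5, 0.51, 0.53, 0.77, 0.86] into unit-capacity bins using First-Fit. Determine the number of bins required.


Place items sequentially using First-Fit:
  Item 0.48 -> new Bin 1
  Item 0.5 -> Bin 1 (now 0.98)
  Item 0.46 -> new Bin 2
  Item 0.5 -> Bin 2 (now 0.96)
  Item 0.51 -> new Bin 3
  Item 0.53 -> new Bin 4
  Item 0.77 -> new Bin 5
  Item 0.86 -> new Bin 6
Total bins used = 6

6


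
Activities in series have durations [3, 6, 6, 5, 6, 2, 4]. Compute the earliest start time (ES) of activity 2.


Activity 2 starts after activities 1 through 1 complete.
Predecessor durations: [3]
ES = 3 = 3

3


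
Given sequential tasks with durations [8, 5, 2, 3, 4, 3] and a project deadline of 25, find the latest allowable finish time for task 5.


LF(activity 5) = deadline - sum of successor durations
Successors: activities 6 through 6 with durations [3]
Sum of successor durations = 3
LF = 25 - 3 = 22

22


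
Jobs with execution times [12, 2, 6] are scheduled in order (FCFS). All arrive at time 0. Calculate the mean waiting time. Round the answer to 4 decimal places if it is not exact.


FCFS order (as given): [12, 2, 6]
Waiting times:
  Job 1: wait = 0
  Job 2: wait = 12
  Job 3: wait = 14
Sum of waiting times = 26
Average waiting time = 26/3 = 8.6667

8.6667


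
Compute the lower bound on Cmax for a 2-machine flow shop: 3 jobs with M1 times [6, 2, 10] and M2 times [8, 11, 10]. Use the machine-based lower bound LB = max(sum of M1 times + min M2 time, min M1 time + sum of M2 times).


LB1 = sum(M1 times) + min(M2 times) = 18 + 8 = 26
LB2 = min(M1 times) + sum(M2 times) = 2 + 29 = 31
Lower bound = max(LB1, LB2) = max(26, 31) = 31

31


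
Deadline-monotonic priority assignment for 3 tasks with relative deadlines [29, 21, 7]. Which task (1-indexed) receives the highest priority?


Sort tasks by relative deadline (ascending):
  Task 3: deadline = 7
  Task 2: deadline = 21
  Task 1: deadline = 29
Priority order (highest first): [3, 2, 1]
Highest priority task = 3

3


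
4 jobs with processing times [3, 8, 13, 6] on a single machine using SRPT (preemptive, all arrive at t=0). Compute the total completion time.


Since all jobs arrive at t=0, SRPT equals SPT ordering.
SPT order: [3, 6, 8, 13]
Completion times:
  Job 1: p=3, C=3
  Job 2: p=6, C=9
  Job 3: p=8, C=17
  Job 4: p=13, C=30
Total completion time = 3 + 9 + 17 + 30 = 59

59


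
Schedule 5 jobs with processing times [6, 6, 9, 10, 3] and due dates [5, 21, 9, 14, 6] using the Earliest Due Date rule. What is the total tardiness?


Sort by due date (EDD order): [(6, 5), (3, 6), (9, 9), (10, 14), (6, 21)]
Compute completion times and tardiness:
  Job 1: p=6, d=5, C=6, tardiness=max(0,6-5)=1
  Job 2: p=3, d=6, C=9, tardiness=max(0,9-6)=3
  Job 3: p=9, d=9, C=18, tardiness=max(0,18-9)=9
  Job 4: p=10, d=14, C=28, tardiness=max(0,28-14)=14
  Job 5: p=6, d=21, C=34, tardiness=max(0,34-21)=13
Total tardiness = 40

40


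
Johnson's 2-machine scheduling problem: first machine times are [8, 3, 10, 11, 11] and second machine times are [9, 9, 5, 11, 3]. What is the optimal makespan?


Apply Johnson's rule:
  Group 1 (a <= b): [(2, 3, 9), (1, 8, 9), (4, 11, 11)]
  Group 2 (a > b): [(3, 10, 5), (5, 11, 3)]
Optimal job order: [2, 1, 4, 3, 5]
Schedule:
  Job 2: M1 done at 3, M2 done at 12
  Job 1: M1 done at 11, M2 done at 21
  Job 4: M1 done at 22, M2 done at 33
  Job 3: M1 done at 32, M2 done at 38
  Job 5: M1 done at 43, M2 done at 46
Makespan = 46

46


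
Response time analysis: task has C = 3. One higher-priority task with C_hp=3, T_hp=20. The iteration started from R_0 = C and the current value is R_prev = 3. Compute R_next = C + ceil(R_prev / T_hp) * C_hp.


R_next = C + ceil(R_prev / T_hp) * C_hp
ceil(3 / 20) = ceil(0.15) = 1
Interference = 1 * 3 = 3
R_next = 3 + 3 = 6

6


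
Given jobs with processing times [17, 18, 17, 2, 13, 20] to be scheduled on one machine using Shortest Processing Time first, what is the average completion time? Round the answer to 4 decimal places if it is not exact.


Sort jobs by processing time (SPT order): [2, 13, 17, 17, 18, 20]
Compute completion times sequentially:
  Job 1: processing = 2, completes at 2
  Job 2: processing = 13, completes at 15
  Job 3: processing = 17, completes at 32
  Job 4: processing = 17, completes at 49
  Job 5: processing = 18, completes at 67
  Job 6: processing = 20, completes at 87
Sum of completion times = 252
Average completion time = 252/6 = 42.0

42.0


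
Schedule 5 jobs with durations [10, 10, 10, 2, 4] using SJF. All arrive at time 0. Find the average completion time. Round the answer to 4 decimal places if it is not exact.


SJF order (ascending): [2, 4, 10, 10, 10]
Completion times:
  Job 1: burst=2, C=2
  Job 2: burst=4, C=6
  Job 3: burst=10, C=16
  Job 4: burst=10, C=26
  Job 5: burst=10, C=36
Average completion = 86/5 = 17.2

17.2


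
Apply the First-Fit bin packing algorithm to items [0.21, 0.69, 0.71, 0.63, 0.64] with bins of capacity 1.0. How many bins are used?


Place items sequentially using First-Fit:
  Item 0.21 -> new Bin 1
  Item 0.69 -> Bin 1 (now 0.9)
  Item 0.71 -> new Bin 2
  Item 0.63 -> new Bin 3
  Item 0.64 -> new Bin 4
Total bins used = 4

4


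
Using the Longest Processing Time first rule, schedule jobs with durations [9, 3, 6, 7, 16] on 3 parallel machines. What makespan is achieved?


Sort jobs in decreasing order (LPT): [16, 9, 7, 6, 3]
Assign each job to the least loaded machine:
  Machine 1: jobs [16], load = 16
  Machine 2: jobs [9, 3], load = 12
  Machine 3: jobs [7, 6], load = 13
Makespan = max load = 16

16


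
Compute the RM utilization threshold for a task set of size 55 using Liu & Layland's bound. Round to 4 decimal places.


Compute 2^(1/55) = 1.0126824244
Subtract 1: 1.0126824244 - 1 = 0.0126824244
Multiply by n: 55 * 0.0126824244 = 0.6975333420
Round to 4 dp: 0.6975

0.6975


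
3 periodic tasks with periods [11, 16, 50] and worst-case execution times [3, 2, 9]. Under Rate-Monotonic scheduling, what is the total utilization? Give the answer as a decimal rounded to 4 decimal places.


Compute individual utilizations (exact fractions):
  Task 1: C/T = 3/11 (approx. 0.2727)
  Task 2: C/T = 2/16 = 1/8 (approx. 0.125)
  Task 3: C/T = 9/50 (approx. 0.18)
Total utilization U = 3/11 + 1/8 + 9/50 = 1271/2200
Rounded to 4 decimal places: U = 0.5777
RM (Liu & Layland) bound for 3 tasks = 0.779763; compare with U = 1271/2200 (approx. 0.577727)
U <= bound, so schedulable by RM sufficient condition.

0.5777


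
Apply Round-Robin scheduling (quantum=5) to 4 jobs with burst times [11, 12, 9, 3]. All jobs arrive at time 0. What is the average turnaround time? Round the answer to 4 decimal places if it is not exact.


Time quantum = 5
Execution trace:
  J1 runs 5 units, time = 5
  J2 runs 5 units, time = 10
  J3 runs 5 units, time = 15
  J4 runs 3 units, time = 18
  J1 runs 5 units, time = 23
  J2 runs 5 units, time = 28
  J3 runs 4 units, time = 32
  J1 runs 1 units, time = 33
  J2 runs 2 units, time = 35
Finish times: [33, 35, 32, 18]
Average turnaround = 118/4 = 29.5

29.5


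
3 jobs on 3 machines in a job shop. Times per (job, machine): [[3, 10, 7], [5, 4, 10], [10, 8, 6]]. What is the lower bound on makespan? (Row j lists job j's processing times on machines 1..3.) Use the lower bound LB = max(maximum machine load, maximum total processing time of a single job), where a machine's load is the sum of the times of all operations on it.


Machine loads:
  Machine 1: 3 + 5 + 10 = 18
  Machine 2: 10 + 4 + 8 = 22
  Machine 3: 7 + 10 + 6 = 23
Max machine load = 23
Job totals:
  Job 1: 20
  Job 2: 19
  Job 3: 24
Max job total = 24
Lower bound = max(23, 24) = 24

24


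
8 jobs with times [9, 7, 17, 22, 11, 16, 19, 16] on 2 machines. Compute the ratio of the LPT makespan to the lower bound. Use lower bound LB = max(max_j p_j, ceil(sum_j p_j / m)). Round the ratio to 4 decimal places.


LPT order: [22, 19, 17, 16, 16, 11, 9, 7]
Machine loads after assignment: [58, 59]
LPT makespan = 59
Lower bound = max(max_job, ceil(total/2)) = max(22, 59) = 59
Ratio = 59 / 59 = 1.0

1.0


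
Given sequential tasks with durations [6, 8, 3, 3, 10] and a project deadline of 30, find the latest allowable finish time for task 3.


LF(activity 3) = deadline - sum of successor durations
Successors: activities 4 through 5 with durations [3, 10]
Sum of successor durations = 13
LF = 30 - 13 = 17

17


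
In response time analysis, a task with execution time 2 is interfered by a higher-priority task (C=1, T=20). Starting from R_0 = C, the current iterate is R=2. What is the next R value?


R_next = C + ceil(R_prev / T_hp) * C_hp
ceil(2 / 20) = ceil(0.1) = 1
Interference = 1 * 1 = 1
R_next = 2 + 1 = 3

3


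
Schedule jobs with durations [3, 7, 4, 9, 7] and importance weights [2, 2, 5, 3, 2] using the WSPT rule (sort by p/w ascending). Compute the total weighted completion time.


Compute p/w ratios and sort ascending (WSPT): [(4, 5), (3, 2), (9, 3), (7, 2), (7, 2)]
Compute weighted completion times:
  Job (p=4,w=5): C=4, w*C=5*4=20
  Job (p=3,w=2): C=7, w*C=2*7=14
  Job (p=9,w=3): C=16, w*C=3*16=48
  Job (p=7,w=2): C=23, w*C=2*23=46
  Job (p=7,w=2): C=30, w*C=2*30=60
Total weighted completion time = 188

188


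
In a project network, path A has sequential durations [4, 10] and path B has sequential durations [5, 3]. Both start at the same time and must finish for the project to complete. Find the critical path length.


Path A total = 4 + 10 = 14
Path B total = 5 + 3 = 8
Critical path = longest path = max(14, 8) = 14

14


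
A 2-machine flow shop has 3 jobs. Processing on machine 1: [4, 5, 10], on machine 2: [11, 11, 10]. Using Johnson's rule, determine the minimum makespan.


Apply Johnson's rule:
  Group 1 (a <= b): [(1, 4, 11), (2, 5, 11), (3, 10, 10)]
  Group 2 (a > b): []
Optimal job order: [1, 2, 3]
Schedule:
  Job 1: M1 done at 4, M2 done at 15
  Job 2: M1 done at 9, M2 done at 26
  Job 3: M1 done at 19, M2 done at 36
Makespan = 36

36


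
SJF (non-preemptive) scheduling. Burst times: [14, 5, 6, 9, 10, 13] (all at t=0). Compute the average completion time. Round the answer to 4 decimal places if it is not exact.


SJF order (ascending): [5, 6, 9, 10, 13, 14]
Completion times:
  Job 1: burst=5, C=5
  Job 2: burst=6, C=11
  Job 3: burst=9, C=20
  Job 4: burst=10, C=30
  Job 5: burst=13, C=43
  Job 6: burst=14, C=57
Average completion = 166/6 = 27.6667

27.6667


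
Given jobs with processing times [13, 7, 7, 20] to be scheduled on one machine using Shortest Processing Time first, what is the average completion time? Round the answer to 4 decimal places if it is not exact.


Sort jobs by processing time (SPT order): [7, 7, 13, 20]
Compute completion times sequentially:
  Job 1: processing = 7, completes at 7
  Job 2: processing = 7, completes at 14
  Job 3: processing = 13, completes at 27
  Job 4: processing = 20, completes at 47
Sum of completion times = 95
Average completion time = 95/4 = 23.75

23.75


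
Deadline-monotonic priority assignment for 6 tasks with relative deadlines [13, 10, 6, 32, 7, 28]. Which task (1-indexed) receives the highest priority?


Sort tasks by relative deadline (ascending):
  Task 3: deadline = 6
  Task 5: deadline = 7
  Task 2: deadline = 10
  Task 1: deadline = 13
  Task 6: deadline = 28
  Task 4: deadline = 32
Priority order (highest first): [3, 5, 2, 1, 6, 4]
Highest priority task = 3

3


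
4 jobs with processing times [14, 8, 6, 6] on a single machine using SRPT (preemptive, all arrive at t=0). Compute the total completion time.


Since all jobs arrive at t=0, SRPT equals SPT ordering.
SPT order: [6, 6, 8, 14]
Completion times:
  Job 1: p=6, C=6
  Job 2: p=6, C=12
  Job 3: p=8, C=20
  Job 4: p=14, C=34
Total completion time = 6 + 12 + 20 + 34 = 72

72


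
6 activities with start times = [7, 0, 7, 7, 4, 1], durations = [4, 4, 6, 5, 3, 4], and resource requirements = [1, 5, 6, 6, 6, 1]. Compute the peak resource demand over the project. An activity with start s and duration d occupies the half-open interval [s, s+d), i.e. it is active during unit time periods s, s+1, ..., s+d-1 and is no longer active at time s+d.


Each activity i is active on [start_i, start_i + duration_i).
Compute total resource usage per time slot:
  t=0: active resources = [5], total = 5
  t=1: active resources = [5, 1], total = 6
  t=2: active resources = [5, 1], total = 6
  t=3: active resources = [5, 1], total = 6
  t=4: active resources = [6, 1], total = 7
  t=5: active resources = [6], total = 6
  t=6: active resources = [6], total = 6
  t=7: active resources = [1, 6, 6], total = 13
  t=8: active resources = [1, 6, 6], total = 13
  t=9: active resources = [1, 6, 6], total = 13
  t=10: active resources = [1, 6, 6], total = 13
  t=11: active resources = [6, 6], total = 12
  t=12: active resources = [6], total = 6
Peak resource demand = 13

13


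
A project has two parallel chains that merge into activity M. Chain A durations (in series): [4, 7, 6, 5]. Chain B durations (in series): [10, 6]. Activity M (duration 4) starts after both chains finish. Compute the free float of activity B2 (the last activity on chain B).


ES(B2) = sum of predecessors on chain B = 10
EF(B2) = ES + duration = 10 + 6 = 16
Successor of B2 is M. ES(M) = max(sum(A), sum(B)) = max(22, 16) = 22
Free float = ES(successor) - EF(current) = 22 - 16 = 6

6


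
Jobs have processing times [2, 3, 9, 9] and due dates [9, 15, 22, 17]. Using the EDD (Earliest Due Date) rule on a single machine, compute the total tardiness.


Sort by due date (EDD order): [(2, 9), (3, 15), (9, 17), (9, 22)]
Compute completion times and tardiness:
  Job 1: p=2, d=9, C=2, tardiness=max(0,2-9)=0
  Job 2: p=3, d=15, C=5, tardiness=max(0,5-15)=0
  Job 3: p=9, d=17, C=14, tardiness=max(0,14-17)=0
  Job 4: p=9, d=22, C=23, tardiness=max(0,23-22)=1
Total tardiness = 1

1


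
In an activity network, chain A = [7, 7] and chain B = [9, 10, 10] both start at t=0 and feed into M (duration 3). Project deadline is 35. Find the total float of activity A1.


Forward pass: ES(A1) = sum of predecessors on chain A = 0
EF = ES + duration = 0 + 7 = 7
Backward pass: LF(M) = deadline = 35; LS(M) = 35 - 3 = 32
LF(A1) = LS(M) - sum(successors on chain A) = 32 - 7 = 25
LS = LF - duration = 25 - 7 = 18
Total float = LS - ES = 18 - 0 = 18

18


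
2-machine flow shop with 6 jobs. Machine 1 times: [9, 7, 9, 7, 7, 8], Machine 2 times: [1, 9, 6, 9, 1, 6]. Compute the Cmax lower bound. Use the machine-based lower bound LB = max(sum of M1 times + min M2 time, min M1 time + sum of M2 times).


LB1 = sum(M1 times) + min(M2 times) = 47 + 1 = 48
LB2 = min(M1 times) + sum(M2 times) = 7 + 32 = 39
Lower bound = max(LB1, LB2) = max(48, 39) = 48

48


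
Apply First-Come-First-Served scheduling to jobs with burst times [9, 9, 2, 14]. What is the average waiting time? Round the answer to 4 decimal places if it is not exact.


FCFS order (as given): [9, 9, 2, 14]
Waiting times:
  Job 1: wait = 0
  Job 2: wait = 9
  Job 3: wait = 18
  Job 4: wait = 20
Sum of waiting times = 47
Average waiting time = 47/4 = 11.75

11.75


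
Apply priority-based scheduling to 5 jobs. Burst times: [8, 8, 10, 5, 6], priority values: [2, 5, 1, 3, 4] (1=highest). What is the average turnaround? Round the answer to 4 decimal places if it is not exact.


Sort by priority (ascending = highest first):
Order: [(1, 10), (2, 8), (3, 5), (4, 6), (5, 8)]
Completion times:
  Priority 1, burst=10, C=10
  Priority 2, burst=8, C=18
  Priority 3, burst=5, C=23
  Priority 4, burst=6, C=29
  Priority 5, burst=8, C=37
Average turnaround = 117/5 = 23.4

23.4


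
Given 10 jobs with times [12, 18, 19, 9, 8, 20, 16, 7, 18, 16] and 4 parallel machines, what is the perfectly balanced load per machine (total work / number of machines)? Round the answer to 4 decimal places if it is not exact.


Total processing time = 12 + 18 + 19 + 9 + 8 + 20 + 16 + 7 + 18 + 16 = 143
Number of machines = 4
Ideal balanced load = 143 / 4 = 35.75

35.75


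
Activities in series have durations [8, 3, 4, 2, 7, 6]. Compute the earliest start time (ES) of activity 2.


Activity 2 starts after activities 1 through 1 complete.
Predecessor durations: [8]
ES = 8 = 8

8


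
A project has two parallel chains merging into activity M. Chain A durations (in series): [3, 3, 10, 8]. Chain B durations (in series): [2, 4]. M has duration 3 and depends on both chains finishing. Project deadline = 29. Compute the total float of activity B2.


Forward pass: ES(B2) = sum of predecessors on chain B = 2
EF = ES + duration = 2 + 4 = 6
Backward pass: LF(M) = deadline = 29; LS(M) = 29 - 3 = 26
LF(B2) = LS(M) - sum(successors on chain B) = 26 - 0 = 26
LS = LF - duration = 26 - 4 = 22
Total float = LS - ES = 22 - 2 = 20

20


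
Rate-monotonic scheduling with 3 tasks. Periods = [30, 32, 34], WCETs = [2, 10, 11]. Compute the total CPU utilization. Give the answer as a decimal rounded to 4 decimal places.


Compute individual utilizations (exact fractions):
  Task 1: C/T = 2/30 = 1/15 (approx. 0.0667)
  Task 2: C/T = 10/32 = 5/16 (approx. 0.3125)
  Task 3: C/T = 11/34 (approx. 0.3235)
Total utilization U = 1/15 + 5/16 + 11/34 = 2867/4080
Rounded to 4 decimal places: U = 0.7027
RM (Liu & Layland) bound for 3 tasks = 0.779763; compare with U = 2867/4080 (approx. 0.702696)
U <= bound, so schedulable by RM sufficient condition.

0.7027


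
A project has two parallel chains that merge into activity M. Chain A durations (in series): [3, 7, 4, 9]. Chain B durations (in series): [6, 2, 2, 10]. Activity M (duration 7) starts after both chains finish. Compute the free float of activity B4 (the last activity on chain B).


ES(B4) = sum of predecessors on chain B = 10
EF(B4) = ES + duration = 10 + 10 = 20
Successor of B4 is M. ES(M) = max(sum(A), sum(B)) = max(23, 20) = 23
Free float = ES(successor) - EF(current) = 23 - 20 = 3

3


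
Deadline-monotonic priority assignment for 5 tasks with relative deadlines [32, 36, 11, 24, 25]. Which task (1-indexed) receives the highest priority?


Sort tasks by relative deadline (ascending):
  Task 3: deadline = 11
  Task 4: deadline = 24
  Task 5: deadline = 25
  Task 1: deadline = 32
  Task 2: deadline = 36
Priority order (highest first): [3, 4, 5, 1, 2]
Highest priority task = 3

3


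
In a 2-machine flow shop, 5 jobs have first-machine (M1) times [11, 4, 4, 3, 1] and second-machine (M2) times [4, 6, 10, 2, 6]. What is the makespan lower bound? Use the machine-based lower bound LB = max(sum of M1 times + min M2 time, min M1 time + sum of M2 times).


LB1 = sum(M1 times) + min(M2 times) = 23 + 2 = 25
LB2 = min(M1 times) + sum(M2 times) = 1 + 28 = 29
Lower bound = max(LB1, LB2) = max(25, 29) = 29

29


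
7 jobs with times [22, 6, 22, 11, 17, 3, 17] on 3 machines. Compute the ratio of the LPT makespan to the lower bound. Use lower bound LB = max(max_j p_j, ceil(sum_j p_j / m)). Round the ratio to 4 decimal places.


LPT order: [22, 22, 17, 17, 11, 6, 3]
Machine loads after assignment: [33, 31, 34]
LPT makespan = 34
Lower bound = max(max_job, ceil(total/3)) = max(22, 33) = 33
Ratio = 34 / 33 = 1.0303

1.0303


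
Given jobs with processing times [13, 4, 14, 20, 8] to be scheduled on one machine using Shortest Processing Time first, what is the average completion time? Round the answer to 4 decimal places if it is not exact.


Sort jobs by processing time (SPT order): [4, 8, 13, 14, 20]
Compute completion times sequentially:
  Job 1: processing = 4, completes at 4
  Job 2: processing = 8, completes at 12
  Job 3: processing = 13, completes at 25
  Job 4: processing = 14, completes at 39
  Job 5: processing = 20, completes at 59
Sum of completion times = 139
Average completion time = 139/5 = 27.8

27.8


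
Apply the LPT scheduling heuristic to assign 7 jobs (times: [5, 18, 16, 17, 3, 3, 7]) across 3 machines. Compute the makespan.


Sort jobs in decreasing order (LPT): [18, 17, 16, 7, 5, 3, 3]
Assign each job to the least loaded machine:
  Machine 1: jobs [18, 3, 3], load = 24
  Machine 2: jobs [17, 5], load = 22
  Machine 3: jobs [16, 7], load = 23
Makespan = max load = 24

24


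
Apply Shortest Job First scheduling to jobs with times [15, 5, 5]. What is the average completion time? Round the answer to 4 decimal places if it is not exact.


SJF order (ascending): [5, 5, 15]
Completion times:
  Job 1: burst=5, C=5
  Job 2: burst=5, C=10
  Job 3: burst=15, C=25
Average completion = 40/3 = 13.3333

13.3333


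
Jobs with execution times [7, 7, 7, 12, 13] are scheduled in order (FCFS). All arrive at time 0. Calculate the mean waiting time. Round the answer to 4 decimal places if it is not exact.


FCFS order (as given): [7, 7, 7, 12, 13]
Waiting times:
  Job 1: wait = 0
  Job 2: wait = 7
  Job 3: wait = 14
  Job 4: wait = 21
  Job 5: wait = 33
Sum of waiting times = 75
Average waiting time = 75/5 = 15.0

15.0


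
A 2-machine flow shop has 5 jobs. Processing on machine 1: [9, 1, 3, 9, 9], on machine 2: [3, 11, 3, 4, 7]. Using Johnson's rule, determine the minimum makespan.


Apply Johnson's rule:
  Group 1 (a <= b): [(2, 1, 11), (3, 3, 3)]
  Group 2 (a > b): [(5, 9, 7), (4, 9, 4), (1, 9, 3)]
Optimal job order: [2, 3, 5, 4, 1]
Schedule:
  Job 2: M1 done at 1, M2 done at 12
  Job 3: M1 done at 4, M2 done at 15
  Job 5: M1 done at 13, M2 done at 22
  Job 4: M1 done at 22, M2 done at 26
  Job 1: M1 done at 31, M2 done at 34
Makespan = 34

34


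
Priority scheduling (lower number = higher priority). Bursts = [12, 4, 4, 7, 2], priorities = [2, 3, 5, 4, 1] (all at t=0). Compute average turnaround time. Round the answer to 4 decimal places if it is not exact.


Sort by priority (ascending = highest first):
Order: [(1, 2), (2, 12), (3, 4), (4, 7), (5, 4)]
Completion times:
  Priority 1, burst=2, C=2
  Priority 2, burst=12, C=14
  Priority 3, burst=4, C=18
  Priority 4, burst=7, C=25
  Priority 5, burst=4, C=29
Average turnaround = 88/5 = 17.6

17.6


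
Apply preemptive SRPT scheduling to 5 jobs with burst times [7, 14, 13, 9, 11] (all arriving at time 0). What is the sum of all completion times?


Since all jobs arrive at t=0, SRPT equals SPT ordering.
SPT order: [7, 9, 11, 13, 14]
Completion times:
  Job 1: p=7, C=7
  Job 2: p=9, C=16
  Job 3: p=11, C=27
  Job 4: p=13, C=40
  Job 5: p=14, C=54
Total completion time = 7 + 16 + 27 + 40 + 54 = 144

144


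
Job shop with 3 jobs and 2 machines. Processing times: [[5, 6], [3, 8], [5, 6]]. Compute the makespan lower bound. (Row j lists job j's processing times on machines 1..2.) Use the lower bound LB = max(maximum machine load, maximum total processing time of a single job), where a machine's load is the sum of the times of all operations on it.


Machine loads:
  Machine 1: 5 + 3 + 5 = 13
  Machine 2: 6 + 8 + 6 = 20
Max machine load = 20
Job totals:
  Job 1: 11
  Job 2: 11
  Job 3: 11
Max job total = 11
Lower bound = max(20, 11) = 20

20


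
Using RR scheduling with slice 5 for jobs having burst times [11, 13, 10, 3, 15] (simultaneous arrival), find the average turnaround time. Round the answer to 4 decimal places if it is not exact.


Time quantum = 5
Execution trace:
  J1 runs 5 units, time = 5
  J2 runs 5 units, time = 10
  J3 runs 5 units, time = 15
  J4 runs 3 units, time = 18
  J5 runs 5 units, time = 23
  J1 runs 5 units, time = 28
  J2 runs 5 units, time = 33
  J3 runs 5 units, time = 38
  J5 runs 5 units, time = 43
  J1 runs 1 units, time = 44
  J2 runs 3 units, time = 47
  J5 runs 5 units, time = 52
Finish times: [44, 47, 38, 18, 52]
Average turnaround = 199/5 = 39.8

39.8


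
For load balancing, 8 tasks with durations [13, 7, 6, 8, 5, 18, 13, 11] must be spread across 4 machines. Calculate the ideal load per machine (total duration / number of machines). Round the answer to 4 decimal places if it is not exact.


Total processing time = 13 + 7 + 6 + 8 + 5 + 18 + 13 + 11 = 81
Number of machines = 4
Ideal balanced load = 81 / 4 = 20.25

20.25


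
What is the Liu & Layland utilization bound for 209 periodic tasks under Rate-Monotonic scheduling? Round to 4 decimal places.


Compute 2^(1/209) = 1.0033219993
Subtract 1: 1.0033219993 - 1 = 0.0033219993
Multiply by n: 209 * 0.0033219993 = 0.6942978537
Round to 4 dp: 0.6943

0.6943


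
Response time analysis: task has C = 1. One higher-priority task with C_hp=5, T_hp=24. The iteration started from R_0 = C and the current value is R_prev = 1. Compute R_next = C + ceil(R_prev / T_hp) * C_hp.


R_next = C + ceil(R_prev / T_hp) * C_hp
ceil(1 / 24) = ceil(0.0417) = 1
Interference = 1 * 5 = 5
R_next = 1 + 5 = 6

6


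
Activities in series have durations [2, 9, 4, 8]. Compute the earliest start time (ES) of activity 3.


Activity 3 starts after activities 1 through 2 complete.
Predecessor durations: [2, 9]
ES = 2 + 9 = 11

11


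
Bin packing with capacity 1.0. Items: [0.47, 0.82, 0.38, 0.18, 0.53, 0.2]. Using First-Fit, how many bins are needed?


Place items sequentially using First-Fit:
  Item 0.47 -> new Bin 1
  Item 0.82 -> new Bin 2
  Item 0.38 -> Bin 1 (now 0.85)
  Item 0.18 -> Bin 2 (now 1.0)
  Item 0.53 -> new Bin 3
  Item 0.2 -> Bin 3 (now 0.73)
Total bins used = 3

3


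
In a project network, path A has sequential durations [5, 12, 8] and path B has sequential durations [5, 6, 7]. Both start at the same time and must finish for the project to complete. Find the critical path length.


Path A total = 5 + 12 + 8 = 25
Path B total = 5 + 6 + 7 = 18
Critical path = longest path = max(25, 18) = 25

25


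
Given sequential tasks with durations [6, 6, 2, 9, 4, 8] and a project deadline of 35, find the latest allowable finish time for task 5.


LF(activity 5) = deadline - sum of successor durations
Successors: activities 6 through 6 with durations [8]
Sum of successor durations = 8
LF = 35 - 8 = 27

27


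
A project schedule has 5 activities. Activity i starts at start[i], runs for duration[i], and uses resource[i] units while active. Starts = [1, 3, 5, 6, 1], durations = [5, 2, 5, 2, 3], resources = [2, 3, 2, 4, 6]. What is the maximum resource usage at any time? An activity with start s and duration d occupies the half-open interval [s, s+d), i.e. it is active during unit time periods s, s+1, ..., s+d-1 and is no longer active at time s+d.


Each activity i is active on [start_i, start_i + duration_i).
Compute total resource usage per time slot:
  t=0: active resources = [], total = 0
  t=1: active resources = [2, 6], total = 8
  t=2: active resources = [2, 6], total = 8
  t=3: active resources = [2, 3, 6], total = 11
  t=4: active resources = [2, 3], total = 5
  t=5: active resources = [2, 2], total = 4
  t=6: active resources = [2, 4], total = 6
  t=7: active resources = [2, 4], total = 6
  t=8: active resources = [2], total = 2
  t=9: active resources = [2], total = 2
Peak resource demand = 11

11


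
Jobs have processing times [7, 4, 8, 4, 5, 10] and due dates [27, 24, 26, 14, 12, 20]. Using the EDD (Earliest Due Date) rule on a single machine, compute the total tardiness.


Sort by due date (EDD order): [(5, 12), (4, 14), (10, 20), (4, 24), (8, 26), (7, 27)]
Compute completion times and tardiness:
  Job 1: p=5, d=12, C=5, tardiness=max(0,5-12)=0
  Job 2: p=4, d=14, C=9, tardiness=max(0,9-14)=0
  Job 3: p=10, d=20, C=19, tardiness=max(0,19-20)=0
  Job 4: p=4, d=24, C=23, tardiness=max(0,23-24)=0
  Job 5: p=8, d=26, C=31, tardiness=max(0,31-26)=5
  Job 6: p=7, d=27, C=38, tardiness=max(0,38-27)=11
Total tardiness = 16

16


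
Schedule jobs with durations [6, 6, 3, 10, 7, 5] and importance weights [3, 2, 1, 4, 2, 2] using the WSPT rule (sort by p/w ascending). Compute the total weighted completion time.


Compute p/w ratios and sort ascending (WSPT): [(6, 3), (10, 4), (5, 2), (6, 2), (3, 1), (7, 2)]
Compute weighted completion times:
  Job (p=6,w=3): C=6, w*C=3*6=18
  Job (p=10,w=4): C=16, w*C=4*16=64
  Job (p=5,w=2): C=21, w*C=2*21=42
  Job (p=6,w=2): C=27, w*C=2*27=54
  Job (p=3,w=1): C=30, w*C=1*30=30
  Job (p=7,w=2): C=37, w*C=2*37=74
Total weighted completion time = 282

282


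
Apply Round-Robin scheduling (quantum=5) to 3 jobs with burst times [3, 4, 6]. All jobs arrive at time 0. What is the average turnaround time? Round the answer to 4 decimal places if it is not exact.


Time quantum = 5
Execution trace:
  J1 runs 3 units, time = 3
  J2 runs 4 units, time = 7
  J3 runs 5 units, time = 12
  J3 runs 1 units, time = 13
Finish times: [3, 7, 13]
Average turnaround = 23/3 = 7.6667

7.6667


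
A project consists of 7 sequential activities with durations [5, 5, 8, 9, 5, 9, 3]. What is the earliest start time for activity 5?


Activity 5 starts after activities 1 through 4 complete.
Predecessor durations: [5, 5, 8, 9]
ES = 5 + 5 + 8 + 9 = 27

27


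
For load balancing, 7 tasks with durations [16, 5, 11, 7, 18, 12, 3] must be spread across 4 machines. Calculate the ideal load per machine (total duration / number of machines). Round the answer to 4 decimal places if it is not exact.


Total processing time = 16 + 5 + 11 + 7 + 18 + 12 + 3 = 72
Number of machines = 4
Ideal balanced load = 72 / 4 = 18.0

18.0


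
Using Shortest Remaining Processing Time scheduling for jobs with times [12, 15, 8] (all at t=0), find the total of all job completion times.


Since all jobs arrive at t=0, SRPT equals SPT ordering.
SPT order: [8, 12, 15]
Completion times:
  Job 1: p=8, C=8
  Job 2: p=12, C=20
  Job 3: p=15, C=35
Total completion time = 8 + 20 + 35 = 63

63
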